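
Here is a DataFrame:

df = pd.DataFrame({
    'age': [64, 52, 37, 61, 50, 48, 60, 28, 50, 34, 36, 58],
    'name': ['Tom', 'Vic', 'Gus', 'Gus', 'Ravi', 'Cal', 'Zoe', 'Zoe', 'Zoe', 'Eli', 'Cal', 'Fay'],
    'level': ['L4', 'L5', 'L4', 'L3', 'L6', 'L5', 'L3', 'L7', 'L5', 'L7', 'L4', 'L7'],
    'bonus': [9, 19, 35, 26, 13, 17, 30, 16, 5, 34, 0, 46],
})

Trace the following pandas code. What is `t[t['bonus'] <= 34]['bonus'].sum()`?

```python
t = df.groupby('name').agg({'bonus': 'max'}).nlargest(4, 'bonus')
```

group by name, max of bonus:
      bonus
name       
Cal      17
Eli      34
Fay      46
Gus      35
Ravi     13
Tom       9
Vic      19
Zoe      30
take 4 rows with largest bonus:
      bonus
name       
Fay      46
Gus      35
Eli      34
Zoe      30
filter rows where bonus <= 34:
      bonus
name       
Eli      34
Zoe      30
Hence 64.

64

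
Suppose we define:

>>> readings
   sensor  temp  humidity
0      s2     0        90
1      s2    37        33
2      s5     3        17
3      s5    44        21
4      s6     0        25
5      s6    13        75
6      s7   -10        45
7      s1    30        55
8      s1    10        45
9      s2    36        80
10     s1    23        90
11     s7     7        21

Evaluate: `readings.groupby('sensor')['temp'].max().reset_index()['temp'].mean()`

group by sensor, max of temp:
sensor
s1    30
s2    37
s5    44
s6    13
s7     7
Name: temp, dtype: int64
reset_index():
  sensor  temp
0     s1    30
1     s2    37
2     s5    44
3     s6    13
4     s7     7
Hence 26.2.

26.2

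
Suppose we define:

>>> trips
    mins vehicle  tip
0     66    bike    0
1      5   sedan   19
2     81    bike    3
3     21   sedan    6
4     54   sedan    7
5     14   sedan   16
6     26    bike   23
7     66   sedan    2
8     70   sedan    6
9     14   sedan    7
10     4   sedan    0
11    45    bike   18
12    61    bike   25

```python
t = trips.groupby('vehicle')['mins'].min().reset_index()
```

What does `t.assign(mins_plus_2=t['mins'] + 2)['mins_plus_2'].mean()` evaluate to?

17.0

group by vehicle, min of mins:
vehicle
bike     26
sedan     4
Name: mins, dtype: int64
reset_index():
  vehicle  mins
0    bike    26
1   sedan     4
add column mins_plus_2 = t['mins'] + 2:
  vehicle  mins  mins_plus_2
0    bike    26           28
1   sedan     4            6
So mean() = 17.0.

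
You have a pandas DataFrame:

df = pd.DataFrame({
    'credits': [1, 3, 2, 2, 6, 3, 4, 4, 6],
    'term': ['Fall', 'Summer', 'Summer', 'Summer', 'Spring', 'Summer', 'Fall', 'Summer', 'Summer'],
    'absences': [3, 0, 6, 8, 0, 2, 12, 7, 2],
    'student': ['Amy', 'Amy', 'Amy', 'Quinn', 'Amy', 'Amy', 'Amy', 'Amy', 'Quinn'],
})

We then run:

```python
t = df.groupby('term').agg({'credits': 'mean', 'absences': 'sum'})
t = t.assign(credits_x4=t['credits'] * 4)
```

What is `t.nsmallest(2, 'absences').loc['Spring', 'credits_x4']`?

24.0

group by term: mean(credits), sum(absences):
         credits  absences
term                      
Fall    2.500000        15
Spring  6.000000         0
Summer  3.333333        25
add column credits_x4 = t['credits'] * 4:
         credits  absences  credits_x4
term                                  
Fall    2.500000        15   10.000000
Spring  6.000000         0   24.000000
Summer  3.333333        25   13.333333
take 2 rows with smallest absences:
        credits  absences  credits_x4
term                                 
Spring      6.0         0        24.0
Fall        2.5        15        10.0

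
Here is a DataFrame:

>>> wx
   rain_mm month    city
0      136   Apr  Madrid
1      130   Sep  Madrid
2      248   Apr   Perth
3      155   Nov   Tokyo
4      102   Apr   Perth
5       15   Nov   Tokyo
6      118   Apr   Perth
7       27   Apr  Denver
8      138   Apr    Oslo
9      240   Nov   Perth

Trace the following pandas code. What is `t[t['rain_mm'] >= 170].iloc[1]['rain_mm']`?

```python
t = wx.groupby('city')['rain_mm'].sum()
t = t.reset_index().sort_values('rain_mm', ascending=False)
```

266

group by city, sum of rain_mm:
city
Denver     27
Madrid    266
Oslo      138
Perth     708
Tokyo     170
Name: rain_mm, dtype: int64
reset_index():
     city  rain_mm
0  Denver       27
1  Madrid      266
2    Oslo      138
3   Perth      708
4   Tokyo      170
sort by rain_mm descending:
     city  rain_mm
3   Perth      708
1  Madrid      266
4   Tokyo      170
2    Oslo      138
0  Denver       27
filter rows where rain_mm >= 170:
     city  rain_mm
3   Perth      708
1  Madrid      266
4   Tokyo      170
value at position 1, column 'rain_mm' → 266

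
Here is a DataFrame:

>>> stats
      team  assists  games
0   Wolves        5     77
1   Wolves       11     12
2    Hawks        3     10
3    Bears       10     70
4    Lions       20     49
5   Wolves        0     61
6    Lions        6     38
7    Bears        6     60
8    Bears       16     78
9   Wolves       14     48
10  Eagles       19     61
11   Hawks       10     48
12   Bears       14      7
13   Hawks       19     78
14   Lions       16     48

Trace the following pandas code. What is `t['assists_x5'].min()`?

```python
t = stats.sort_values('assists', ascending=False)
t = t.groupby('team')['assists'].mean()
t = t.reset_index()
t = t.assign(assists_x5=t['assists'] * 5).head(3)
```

sort by assists descending:
      team  assists  games
4    Lions       20     49
10  Eagles       19     61
13   Hawks       19     78
8    Bears       16     78
14   Lions       16     48
9   Wolves       14     48
12   Bears       14      7
1   Wolves       11     12
3    Bears       10     70
11   Hawks       10     48
6    Lions        6     38
7    Bears        6     60
0   Wolves        5     77
2    Hawks        3     10
5   Wolves        0     61
group by team, mean of assists:
team
Bears     11.500000
Eagles    19.000000
Hawks     10.666667
Lions     14.000000
Wolves     7.500000
Name: assists, dtype: float64
reset_index():
     team    assists
0   Bears  11.500000
1  Eagles  19.000000
2   Hawks  10.666667
3   Lions  14.000000
4  Wolves   7.500000
add column assists_x5 = t['assists'] * 5:
     team    assists  assists_x5
0   Bears  11.500000   57.500000
1  Eagles  19.000000   95.000000
2   Hawks  10.666667   53.333333
3   Lions  14.000000   70.000000
4  Wolves   7.500000   37.500000
take first 3 rows:
     team    assists  assists_x5
0   Bears  11.500000   57.500000
1  Eagles  19.000000   95.000000
2   Hawks  10.666667   53.333333
Hence 53.3333333333.

53.3333333333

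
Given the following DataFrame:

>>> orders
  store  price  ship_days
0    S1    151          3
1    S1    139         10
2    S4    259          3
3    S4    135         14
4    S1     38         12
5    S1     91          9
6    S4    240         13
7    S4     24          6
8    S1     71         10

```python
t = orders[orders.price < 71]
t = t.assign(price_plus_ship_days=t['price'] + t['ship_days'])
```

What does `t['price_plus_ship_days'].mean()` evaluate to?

40.0

filter rows where price < 71:
  store  price  ship_days
4    S1     38         12
7    S4     24          6
add column price_plus_ship_days = t['price'] + t['ship_days']:
  store  price  ship_days  price_plus_ship_days
4    S1     38         12                    50
7    S4     24          6                    30
Then the mean of column 'price_plus_ship_days': 40.0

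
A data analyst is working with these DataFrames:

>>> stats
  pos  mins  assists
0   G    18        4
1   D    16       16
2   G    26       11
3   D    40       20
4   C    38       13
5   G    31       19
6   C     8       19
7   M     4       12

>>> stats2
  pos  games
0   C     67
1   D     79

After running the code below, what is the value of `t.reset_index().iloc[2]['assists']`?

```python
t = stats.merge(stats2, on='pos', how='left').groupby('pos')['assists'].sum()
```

34

merge on 'pos' (how='left') → 8 rows:
  pos  mins  assists  games
0   G    18        4    NaN
1   D    16       16   79.0
2   G    26       11    NaN
3   D    40       20   79.0
4   C    38       13   67.0
5   G    31       19    NaN
6   C     8       19   67.0
7   M     4       12    NaN
group by pos, sum of assists:
pos
C    32
D    36
G    34
M    12
Name: assists, dtype: int64
reset_index():
  pos  assists
0   C       32
1   D       36
2   G       34
3   M       12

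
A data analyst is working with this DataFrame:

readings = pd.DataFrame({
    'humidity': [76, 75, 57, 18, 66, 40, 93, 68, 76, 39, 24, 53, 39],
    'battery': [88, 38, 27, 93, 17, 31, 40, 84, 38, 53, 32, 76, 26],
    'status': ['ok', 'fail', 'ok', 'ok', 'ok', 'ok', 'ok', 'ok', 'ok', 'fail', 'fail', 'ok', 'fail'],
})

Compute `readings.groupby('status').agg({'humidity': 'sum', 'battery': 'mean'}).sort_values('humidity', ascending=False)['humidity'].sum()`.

group by status: sum(humidity), mean(battery):
        humidity    battery
status                     
fail         177  37.250000
ok           547  54.888889
sort by humidity descending:
        humidity    battery
status                     
ok           547  54.888889
fail         177  37.250000

724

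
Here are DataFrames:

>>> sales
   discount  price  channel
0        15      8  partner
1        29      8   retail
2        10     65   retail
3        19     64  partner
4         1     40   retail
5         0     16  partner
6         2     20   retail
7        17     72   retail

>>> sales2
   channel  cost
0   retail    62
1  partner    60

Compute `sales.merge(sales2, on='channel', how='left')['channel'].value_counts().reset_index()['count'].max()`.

5

merge on 'channel' (how='left') → 8 rows:
   discount  price  channel  cost
0        15      8  partner    60
1        29      8   retail    62
2        10     65   retail    62
3        19     64  partner    60
4         1     40   retail    62
5         0     16  partner    60
6         2     20   retail    62
7        17     72   retail    62
value_counts of channel:
channel
retail     5
partner    3
Name: count, dtype: int64
reset_index():
   channel  count
0   retail      5
1  partner      3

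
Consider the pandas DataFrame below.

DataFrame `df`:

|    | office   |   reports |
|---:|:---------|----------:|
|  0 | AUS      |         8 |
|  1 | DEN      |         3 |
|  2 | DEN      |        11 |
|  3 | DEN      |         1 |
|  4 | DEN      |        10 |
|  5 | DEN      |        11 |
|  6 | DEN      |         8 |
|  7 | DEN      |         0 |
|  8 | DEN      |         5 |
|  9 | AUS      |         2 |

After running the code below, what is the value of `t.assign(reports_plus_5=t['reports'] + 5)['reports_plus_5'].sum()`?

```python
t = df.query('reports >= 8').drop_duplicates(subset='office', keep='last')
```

26

filter rows where reports >= 8:
  office  reports
0    AUS        8
2    DEN       11
4    DEN       10
5    DEN       11
6    DEN        8
drop duplicate office (keep=last):
  office  reports
0    AUS        8
6    DEN        8
add column reports_plus_5 = t['reports'] + 5:
  office  reports  reports_plus_5
0    AUS        8              13
6    DEN        8              13
The sum of column 'reports_plus_5' is 26.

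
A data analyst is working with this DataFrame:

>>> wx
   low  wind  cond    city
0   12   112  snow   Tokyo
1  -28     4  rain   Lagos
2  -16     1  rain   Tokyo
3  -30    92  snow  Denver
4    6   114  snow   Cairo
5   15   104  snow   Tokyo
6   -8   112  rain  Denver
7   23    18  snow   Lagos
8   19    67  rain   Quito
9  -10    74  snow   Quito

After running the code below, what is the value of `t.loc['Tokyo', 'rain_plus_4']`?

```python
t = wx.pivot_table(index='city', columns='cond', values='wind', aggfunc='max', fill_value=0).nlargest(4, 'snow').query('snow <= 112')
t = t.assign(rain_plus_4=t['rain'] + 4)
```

5

pivot: rows=city, cols=cond, max(wind):
cond    rain  snow
city              
Cairo      0   114
Denver   112    92
Lagos      4    18
Quito     67    74
Tokyo      1   112
take 4 rows with largest snow:
cond    rain  snow
city              
Cairo      0   114
Tokyo      1   112
Denver   112    92
Quito     67    74
filter rows where snow <= 112:
cond    rain  snow
city              
Tokyo      1   112
Denver   112    92
Quito     67    74
add column rain_plus_4 = t['rain'] + 4:
cond    rain  snow  rain_plus_4
city                           
Tokyo      1   112            5
Denver   112    92          116
Quito     67    74           71
Then the value at row 'Tokyo', column 'rain_plus_4': 5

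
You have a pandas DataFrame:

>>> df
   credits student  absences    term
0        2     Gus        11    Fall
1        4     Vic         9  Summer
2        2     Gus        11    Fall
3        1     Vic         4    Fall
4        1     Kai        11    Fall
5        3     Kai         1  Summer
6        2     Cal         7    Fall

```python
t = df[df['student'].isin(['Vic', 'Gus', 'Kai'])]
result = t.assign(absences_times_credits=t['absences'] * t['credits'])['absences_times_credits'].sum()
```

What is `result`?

98

filter rows where student in ['Vic', 'Gus', 'Kai']:
   credits student  absences    term
0        2     Gus        11    Fall
1        4     Vic         9  Summer
2        2     Gus        11    Fall
3        1     Vic         4    Fall
4        1     Kai        11    Fall
5        3     Kai         1  Summer
add column absences_times_credits = t['absences'] * t['credits']:
   credits student  absences    term  absences_times_credits
0        2     Gus        11    Fall                      22
1        4     Vic         9  Summer                      36
2        2     Gus        11    Fall                      22
3        1     Vic         4    Fall                       4
4        1     Kai        11    Fall                      11
5        3     Kai         1  Summer                       3
Then the sum of column 'absences_times_credits': 98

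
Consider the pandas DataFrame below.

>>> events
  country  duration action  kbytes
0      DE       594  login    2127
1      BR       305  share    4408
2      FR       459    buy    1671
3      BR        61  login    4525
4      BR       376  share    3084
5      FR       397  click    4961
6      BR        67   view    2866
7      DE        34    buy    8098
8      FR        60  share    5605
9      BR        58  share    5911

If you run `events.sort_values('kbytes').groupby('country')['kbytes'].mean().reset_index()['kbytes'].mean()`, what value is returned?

4450.1

sort by kbytes:
  country  duration action  kbytes
2      FR       459    buy    1671
0      DE       594  login    2127
6      BR        67   view    2866
4      BR       376  share    3084
1      BR       305  share    4408
3      BR        61  login    4525
5      FR       397  click    4961
8      FR        60  share    5605
9      BR        58  share    5911
7      DE        34    buy    8098
group by country, mean of kbytes:
country
BR    4158.8
DE    5112.5
FR    4079.0
Name: kbytes, dtype: float64
reset_index():
  country  kbytes
0      BR  4158.8
1      DE  5112.5
2      FR  4079.0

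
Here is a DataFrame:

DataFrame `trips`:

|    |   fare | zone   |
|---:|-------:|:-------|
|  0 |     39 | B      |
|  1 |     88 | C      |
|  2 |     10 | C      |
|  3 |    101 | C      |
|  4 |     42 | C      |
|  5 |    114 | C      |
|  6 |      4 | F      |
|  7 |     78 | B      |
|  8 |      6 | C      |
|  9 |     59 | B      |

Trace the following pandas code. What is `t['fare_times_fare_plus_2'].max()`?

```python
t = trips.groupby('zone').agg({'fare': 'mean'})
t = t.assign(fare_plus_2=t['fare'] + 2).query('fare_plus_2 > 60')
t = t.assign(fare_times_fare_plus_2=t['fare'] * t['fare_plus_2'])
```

3740.36111111

group by zone, mean of fare:
           fare
zone           
B     58.666667
C     60.166667
F      4.000000
add column fare_plus_2 = t['fare'] + 2:
           fare  fare_plus_2
zone                        
B     58.666667    60.666667
C     60.166667    62.166667
F      4.000000     6.000000
filter rows where fare_plus_2 > 60:
           fare  fare_plus_2
zone                        
B     58.666667    60.666667
C     60.166667    62.166667
add column fare_times_fare_plus_2 = t['fare'] * t['fare_plus_2']:
           fare  fare_plus_2  fare_times_fare_plus_2
zone                                                
B     58.666667    60.666667             3559.111111
C     60.166667    62.166667             3740.361111
Finally, max of column 'fare_times_fare_plus_2' = 3740.36111111.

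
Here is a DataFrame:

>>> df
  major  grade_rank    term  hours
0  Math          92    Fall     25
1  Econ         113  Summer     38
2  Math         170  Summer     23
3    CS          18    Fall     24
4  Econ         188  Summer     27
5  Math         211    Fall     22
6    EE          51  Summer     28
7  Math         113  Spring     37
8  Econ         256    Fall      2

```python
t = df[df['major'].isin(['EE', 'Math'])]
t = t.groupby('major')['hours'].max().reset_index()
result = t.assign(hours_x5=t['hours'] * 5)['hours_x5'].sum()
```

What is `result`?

325

filter rows where major in ['EE', 'Math']:
  major  grade_rank    term  hours
0  Math          92    Fall     25
2  Math         170  Summer     23
5  Math         211    Fall     22
6    EE          51  Summer     28
7  Math         113  Spring     37
group by major, max of hours:
major
EE      28
Math    37
Name: hours, dtype: int64
reset_index():
  major  hours
0    EE     28
1  Math     37
add column hours_x5 = t['hours'] * 5:
  major  hours  hours_x5
0    EE     28       140
1  Math     37       185
Finally, sum of column 'hours_x5' = 325.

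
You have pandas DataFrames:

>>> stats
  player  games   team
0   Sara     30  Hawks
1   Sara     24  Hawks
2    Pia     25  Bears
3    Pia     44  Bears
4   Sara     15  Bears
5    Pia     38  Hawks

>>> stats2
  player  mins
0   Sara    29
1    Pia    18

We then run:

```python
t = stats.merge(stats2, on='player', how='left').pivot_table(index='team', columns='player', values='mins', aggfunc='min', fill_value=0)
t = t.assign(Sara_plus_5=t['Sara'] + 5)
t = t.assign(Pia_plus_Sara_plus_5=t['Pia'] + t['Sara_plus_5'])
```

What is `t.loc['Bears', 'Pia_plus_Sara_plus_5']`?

merge on 'player' (how='left') → 6 rows:
  player  games   team  mins
0   Sara     30  Hawks    29
1   Sara     24  Hawks    29
2    Pia     25  Bears    18
3    Pia     44  Bears    18
4   Sara     15  Bears    29
5    Pia     38  Hawks    18
pivot: rows=team, cols=player, min(mins):
player  Pia  Sara
team             
Bears    18    29
Hawks    18    29
add column Sara_plus_5 = t['Sara'] + 5:
player  Pia  Sara  Sara_plus_5
team                          
Bears    18    29           34
Hawks    18    29           34
add column Pia_plus_Sara_plus_5 = t['Pia'] + t['Sara_plus_5']:
player  Pia  Sara  Sara_plus_5  Pia_plus_Sara_plus_5
team                                                
Bears    18    29           34                    52
Hawks    18    29           34                    52

52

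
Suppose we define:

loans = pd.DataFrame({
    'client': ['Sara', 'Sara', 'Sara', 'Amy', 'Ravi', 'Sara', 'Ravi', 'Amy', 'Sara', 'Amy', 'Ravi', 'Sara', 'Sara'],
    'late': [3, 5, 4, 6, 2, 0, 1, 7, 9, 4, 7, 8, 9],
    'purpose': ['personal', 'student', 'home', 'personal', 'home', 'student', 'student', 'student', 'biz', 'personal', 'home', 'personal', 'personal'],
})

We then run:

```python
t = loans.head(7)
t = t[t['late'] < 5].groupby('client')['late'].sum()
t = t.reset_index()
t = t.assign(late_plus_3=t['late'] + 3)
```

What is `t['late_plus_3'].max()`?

10

take first 7 rows:
  client  late   purpose
0   Sara     3  personal
1   Sara     5   student
2   Sara     4      home
3    Amy     6  personal
4   Ravi     2      home
5   Sara     0   student
6   Ravi     1   student
filter rows where late < 5:
  client  late   purpose
0   Sara     3  personal
2   Sara     4      home
4   Ravi     2      home
5   Sara     0   student
6   Ravi     1   student
group by client, sum of late:
client
Ravi    3
Sara    7
Name: late, dtype: int64
reset_index():
  client  late
0   Ravi     3
1   Sara     7
add column late_plus_3 = t['late'] + 3:
  client  late  late_plus_3
0   Ravi     3            6
1   Sara     7           10
Hence 10.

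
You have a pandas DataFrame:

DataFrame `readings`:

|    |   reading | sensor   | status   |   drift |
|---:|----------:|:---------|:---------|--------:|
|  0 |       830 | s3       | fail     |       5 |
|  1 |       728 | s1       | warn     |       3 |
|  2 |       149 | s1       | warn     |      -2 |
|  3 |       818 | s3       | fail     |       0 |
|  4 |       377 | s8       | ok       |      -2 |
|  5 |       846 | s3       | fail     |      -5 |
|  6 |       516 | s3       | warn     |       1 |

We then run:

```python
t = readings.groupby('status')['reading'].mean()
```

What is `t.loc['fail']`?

831.333333333

group by status, mean of reading:
status
fail    831.333333
ok      377.000000
warn    464.333333
Name: reading, dtype: float64
Taking the value at index 'fail' gives 831.333333333.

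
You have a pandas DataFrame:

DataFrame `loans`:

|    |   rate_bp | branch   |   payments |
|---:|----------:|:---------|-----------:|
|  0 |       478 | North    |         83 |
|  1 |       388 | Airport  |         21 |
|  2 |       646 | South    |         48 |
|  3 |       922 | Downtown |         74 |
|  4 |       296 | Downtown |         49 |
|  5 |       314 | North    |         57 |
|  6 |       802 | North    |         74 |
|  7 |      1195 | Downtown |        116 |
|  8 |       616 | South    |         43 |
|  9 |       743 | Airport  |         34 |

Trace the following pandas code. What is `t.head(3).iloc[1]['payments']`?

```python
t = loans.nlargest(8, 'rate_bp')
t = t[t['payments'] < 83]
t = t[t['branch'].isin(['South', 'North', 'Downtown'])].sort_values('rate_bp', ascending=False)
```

take 8 rows with largest rate_bp:
   rate_bp    branch  payments
7     1195  Downtown       116
3      922  Downtown        74
6      802     North        74
9      743   Airport        34
2      646     South        48
8      616     South        43
0      478     North        83
1      388   Airport        21
filter rows where payments < 83:
   rate_bp    branch  payments
3      922  Downtown        74
6      802     North        74
9      743   Airport        34
2      646     South        48
8      616     South        43
1      388   Airport        21
filter rows where branch in ['South', 'North', 'Downtown']:
   rate_bp    branch  payments
3      922  Downtown        74
6      802     North        74
2      646     South        48
8      616     South        43
sort by rate_bp descending:
   rate_bp    branch  payments
3      922  Downtown        74
6      802     North        74
2      646     South        48
8      616     South        43
take first 3 rows:
   rate_bp    branch  payments
3      922  Downtown        74
6      802     North        74
2      646     South        48

74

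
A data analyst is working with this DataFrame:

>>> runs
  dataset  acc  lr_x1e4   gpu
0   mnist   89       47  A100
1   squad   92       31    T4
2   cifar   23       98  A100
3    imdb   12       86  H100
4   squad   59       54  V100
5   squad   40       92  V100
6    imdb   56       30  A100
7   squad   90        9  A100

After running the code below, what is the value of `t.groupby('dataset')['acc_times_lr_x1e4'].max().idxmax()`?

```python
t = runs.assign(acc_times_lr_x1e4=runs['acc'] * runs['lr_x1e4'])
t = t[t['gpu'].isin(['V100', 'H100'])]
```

squad

add column acc_times_lr_x1e4 = runs['acc'] * runs['lr_x1e4']:
  dataset  acc  lr_x1e4   gpu  acc_times_lr_x1e4
0   mnist   89       47  A100               4183
1   squad   92       31    T4               2852
2   cifar   23       98  A100               2254
3    imdb   12       86  H100               1032
4   squad   59       54  V100               3186
5   squad   40       92  V100               3680
6    imdb   56       30  A100               1680
7   squad   90        9  A100                810
filter rows where gpu in ['V100', 'H100']:
  dataset  acc  lr_x1e4   gpu  acc_times_lr_x1e4
3    imdb   12       86  H100               1032
4   squad   59       54  V100               3186
5   squad   40       92  V100               3680
group by dataset, max of acc_times_lr_x1e4:
dataset
imdb     1032
squad    3680
Name: acc_times_lr_x1e4, dtype: int64
So idxmax() = squad.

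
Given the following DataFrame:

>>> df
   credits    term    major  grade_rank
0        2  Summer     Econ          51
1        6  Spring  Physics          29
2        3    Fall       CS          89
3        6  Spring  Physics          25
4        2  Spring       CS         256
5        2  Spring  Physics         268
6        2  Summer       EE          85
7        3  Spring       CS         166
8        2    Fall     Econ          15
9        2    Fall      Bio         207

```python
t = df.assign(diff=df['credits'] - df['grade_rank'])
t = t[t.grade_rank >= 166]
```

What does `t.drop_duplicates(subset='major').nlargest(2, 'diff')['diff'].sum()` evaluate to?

-459

add column diff = df['credits'] - df['grade_rank']:
   credits    term    major  grade_rank  diff
0        2  Summer     Econ          51   -49
1        6  Spring  Physics          29   -23
2        3    Fall       CS          89   -86
3        6  Spring  Physics          25   -19
4        2  Spring       CS         256  -254
5        2  Spring  Physics         268  -266
6        2  Summer       EE          85   -83
7        3  Spring       CS         166  -163
8        2    Fall     Econ          15   -13
9        2    Fall      Bio         207  -205
filter rows where grade_rank >= 166:
   credits    term    major  grade_rank  diff
4        2  Spring       CS         256  -254
5        2  Spring  Physics         268  -266
7        3  Spring       CS         166  -163
9        2    Fall      Bio         207  -205
drop duplicate major (keep=first):
   credits    term    major  grade_rank  diff
4        2  Spring       CS         256  -254
5        2  Spring  Physics         268  -266
9        2    Fall      Bio         207  -205
take 2 rows with largest diff:
   credits    term major  grade_rank  diff
9        2    Fall   Bio         207  -205
4        2  Spring    CS         256  -254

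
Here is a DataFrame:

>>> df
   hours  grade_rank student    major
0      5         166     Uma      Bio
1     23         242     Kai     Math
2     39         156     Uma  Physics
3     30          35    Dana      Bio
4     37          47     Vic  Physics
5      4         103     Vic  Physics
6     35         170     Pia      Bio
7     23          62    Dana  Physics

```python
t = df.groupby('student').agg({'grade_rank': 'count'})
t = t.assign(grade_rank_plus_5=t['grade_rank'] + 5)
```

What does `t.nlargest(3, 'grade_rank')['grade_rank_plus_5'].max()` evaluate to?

7

group by student, count of grade_rank:
         grade_rank
student            
Dana              2
Kai               1
Pia               1
Uma               2
Vic               2
add column grade_rank_plus_5 = t['grade_rank'] + 5:
         grade_rank  grade_rank_plus_5
student                               
Dana              2                  7
Kai               1                  6
Pia               1                  6
Uma               2                  7
Vic               2                  7
take 3 rows with largest grade_rank:
         grade_rank  grade_rank_plus_5
student                               
Dana              2                  7
Uma               2                  7
Vic               2                  7
Reading off the max of column 'grade_rank_plus_5', we get 7.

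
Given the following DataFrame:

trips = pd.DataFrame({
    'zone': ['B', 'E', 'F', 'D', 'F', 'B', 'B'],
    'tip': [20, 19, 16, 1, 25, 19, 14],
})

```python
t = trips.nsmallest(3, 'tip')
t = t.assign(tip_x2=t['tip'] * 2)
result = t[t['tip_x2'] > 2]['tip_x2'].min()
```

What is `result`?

take 3 rows with smallest tip:
  zone  tip
3    D    1
6    B   14
2    F   16
add column tip_x2 = t['tip'] * 2:
  zone  tip  tip_x2
3    D    1       2
6    B   14      28
2    F   16      32
filter rows where tip_x2 > 2:
  zone  tip  tip_x2
6    B   14      28
2    F   16      32
Taking the min of column 'tip_x2' gives 28.

28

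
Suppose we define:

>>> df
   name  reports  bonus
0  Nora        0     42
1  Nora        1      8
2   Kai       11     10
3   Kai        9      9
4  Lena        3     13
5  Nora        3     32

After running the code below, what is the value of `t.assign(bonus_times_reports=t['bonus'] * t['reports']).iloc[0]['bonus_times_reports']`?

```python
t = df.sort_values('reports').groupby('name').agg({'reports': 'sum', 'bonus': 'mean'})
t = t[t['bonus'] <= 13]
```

190.0

sort by reports:
   name  reports  bonus
0  Nora        0     42
1  Nora        1      8
4  Lena        3     13
5  Nora        3     32
3   Kai        9      9
2   Kai       11     10
group by name: sum(reports), mean(bonus):
      reports      bonus
name                    
Kai        20   9.500000
Lena        3  13.000000
Nora        4  27.333333
filter rows where bonus <= 13:
      reports  bonus
name                
Kai        20    9.5
Lena        3   13.0
add column bonus_times_reports = t['bonus'] * t['reports']:
      reports  bonus  bonus_times_reports
name                                     
Kai        20    9.5                190.0
Lena        3   13.0                 39.0
Then the value at position 0, column 'bonus_times_reports': 190.0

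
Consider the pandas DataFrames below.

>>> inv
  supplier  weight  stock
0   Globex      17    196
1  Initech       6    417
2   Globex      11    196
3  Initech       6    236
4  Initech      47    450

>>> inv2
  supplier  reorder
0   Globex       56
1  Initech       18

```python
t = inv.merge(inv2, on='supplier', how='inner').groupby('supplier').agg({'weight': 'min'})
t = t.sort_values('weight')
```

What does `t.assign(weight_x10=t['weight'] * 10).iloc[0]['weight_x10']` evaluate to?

60

merge on 'supplier' (how='inner') → 5 rows:
  supplier  weight  stock  reorder
0   Globex      17    196       56
1  Initech       6    417       18
2   Globex      11    196       56
3  Initech       6    236       18
4  Initech      47    450       18
group by supplier, min of weight:
          weight
supplier        
Globex        11
Initech        6
sort by weight:
          weight
supplier        
Initech        6
Globex        11
add column weight_x10 = t['weight'] * 10:
          weight  weight_x10
supplier                    
Initech        6          60
Globex        11         110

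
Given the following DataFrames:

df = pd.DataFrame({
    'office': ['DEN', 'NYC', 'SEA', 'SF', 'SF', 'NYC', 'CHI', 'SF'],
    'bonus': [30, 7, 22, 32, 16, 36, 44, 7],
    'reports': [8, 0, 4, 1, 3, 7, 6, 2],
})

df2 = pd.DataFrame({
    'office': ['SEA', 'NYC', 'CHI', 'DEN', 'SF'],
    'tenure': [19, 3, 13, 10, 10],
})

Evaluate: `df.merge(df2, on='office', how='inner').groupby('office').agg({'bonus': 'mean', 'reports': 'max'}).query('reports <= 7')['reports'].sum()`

merge on 'office' (how='inner') → 8 rows:
  office  bonus  reports  tenure
0    DEN     30        8      10
1    NYC      7        0       3
2    SEA     22        4      19
3     SF     32        1      10
4     SF     16        3      10
5    NYC     36        7       3
6    CHI     44        6      13
7     SF      7        2      10
group by office: mean(bonus), max(reports):
            bonus  reports
office                    
CHI     44.000000        6
DEN     30.000000        8
NYC     21.500000        7
SEA     22.000000        4
SF      18.333333        3
filter rows where reports <= 7:
            bonus  reports
office                    
CHI     44.000000        6
NYC     21.500000        7
SEA     22.000000        4
SF      18.333333        3
The sum of column 'reports' is 20.

20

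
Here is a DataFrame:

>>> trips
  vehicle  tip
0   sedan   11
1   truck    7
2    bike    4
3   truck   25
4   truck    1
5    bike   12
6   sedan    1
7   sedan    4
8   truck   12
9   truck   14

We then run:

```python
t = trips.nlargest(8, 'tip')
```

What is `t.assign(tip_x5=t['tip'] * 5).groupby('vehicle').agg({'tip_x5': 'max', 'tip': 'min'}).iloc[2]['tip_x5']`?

125

take 8 rows with largest tip:
  vehicle  tip
3   truck   25
9   truck   14
5    bike   12
8   truck   12
0   sedan   11
1   truck    7
2    bike    4
7   sedan    4
add column tip_x5 = t['tip'] * 5:
  vehicle  tip  tip_x5
3   truck   25     125
9   truck   14      70
5    bike   12      60
8   truck   12      60
0   sedan   11      55
1   truck    7      35
2    bike    4      20
7   sedan    4      20
group by vehicle: max(tip_x5), min(tip):
         tip_x5  tip
vehicle             
bike         60    4
sedan        55    4
truck       125    7
The value at position 2, column 'tip_x5' is 125.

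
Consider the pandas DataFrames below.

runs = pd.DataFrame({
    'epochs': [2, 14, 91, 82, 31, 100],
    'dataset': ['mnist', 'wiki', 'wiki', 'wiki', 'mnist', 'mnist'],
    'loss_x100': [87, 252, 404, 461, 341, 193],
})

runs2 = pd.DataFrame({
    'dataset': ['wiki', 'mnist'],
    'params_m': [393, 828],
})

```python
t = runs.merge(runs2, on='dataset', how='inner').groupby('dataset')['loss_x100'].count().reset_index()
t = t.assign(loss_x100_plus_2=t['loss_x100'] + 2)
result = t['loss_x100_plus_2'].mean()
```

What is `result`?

5.0

merge on 'dataset' (how='inner') → 6 rows:
   epochs dataset  loss_x100  params_m
0       2   mnist         87       828
1      14    wiki        252       393
2      91    wiki        404       393
3      82    wiki        461       393
4      31   mnist        341       828
5     100   mnist        193       828
group by dataset, count of loss_x100:
dataset
mnist    3
wiki     3
Name: loss_x100, dtype: int64
reset_index():
  dataset  loss_x100
0   mnist          3
1    wiki          3
add column loss_x100_plus_2 = t['loss_x100'] + 2:
  dataset  loss_x100  loss_x100_plus_2
0   mnist          3                 5
1    wiki          3                 5
Taking the mean of column 'loss_x100_plus_2' gives 5.0.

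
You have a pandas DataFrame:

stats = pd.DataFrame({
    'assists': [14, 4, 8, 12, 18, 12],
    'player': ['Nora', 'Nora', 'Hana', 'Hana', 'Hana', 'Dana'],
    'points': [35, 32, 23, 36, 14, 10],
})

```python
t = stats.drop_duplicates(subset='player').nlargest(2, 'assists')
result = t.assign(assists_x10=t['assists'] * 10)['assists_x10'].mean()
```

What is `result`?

130.0

drop duplicate player (keep=first):
   assists player  points
0       14   Nora      35
2        8   Hana      23
5       12   Dana      10
take 2 rows with largest assists:
   assists player  points
0       14   Nora      35
5       12   Dana      10
add column assists_x10 = t['assists'] * 10:
   assists player  points  assists_x10
0       14   Nora      35          140
5       12   Dana      10          120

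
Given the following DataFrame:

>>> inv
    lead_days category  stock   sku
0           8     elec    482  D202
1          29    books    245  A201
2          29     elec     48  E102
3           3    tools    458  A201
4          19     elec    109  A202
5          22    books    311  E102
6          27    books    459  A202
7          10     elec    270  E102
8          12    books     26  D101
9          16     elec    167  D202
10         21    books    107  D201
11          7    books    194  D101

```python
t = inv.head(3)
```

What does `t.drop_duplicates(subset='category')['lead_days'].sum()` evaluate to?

37

take first 3 rows:
   lead_days category  stock   sku
0          8     elec    482  D202
1         29    books    245  A201
2         29     elec     48  E102
drop duplicate category (keep=first):
   lead_days category  stock   sku
0          8     elec    482  D202
1         29    books    245  A201
Hence 37.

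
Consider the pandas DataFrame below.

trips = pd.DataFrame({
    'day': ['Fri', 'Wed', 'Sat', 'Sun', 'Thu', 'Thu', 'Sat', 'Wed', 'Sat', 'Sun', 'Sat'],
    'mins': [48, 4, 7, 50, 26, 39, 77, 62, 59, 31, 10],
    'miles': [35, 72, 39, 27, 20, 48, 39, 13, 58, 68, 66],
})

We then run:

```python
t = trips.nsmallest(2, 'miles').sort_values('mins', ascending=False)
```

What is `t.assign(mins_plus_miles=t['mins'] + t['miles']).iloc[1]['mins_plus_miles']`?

take 2 rows with smallest miles:
   day  mins  miles
7  Wed    62     13
4  Thu    26     20
sort by mins descending:
   day  mins  miles
7  Wed    62     13
4  Thu    26     20
add column mins_plus_miles = t['mins'] + t['miles']:
   day  mins  miles  mins_plus_miles
7  Wed    62     13               75
4  Thu    26     20               46
value at position 1, column 'mins_plus_miles' → 46

46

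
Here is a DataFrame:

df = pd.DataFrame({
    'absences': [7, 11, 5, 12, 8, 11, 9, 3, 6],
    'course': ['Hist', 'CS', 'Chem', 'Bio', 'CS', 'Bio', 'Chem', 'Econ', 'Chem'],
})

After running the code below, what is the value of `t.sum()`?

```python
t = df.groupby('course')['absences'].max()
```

group by course, max of absences:
course
Bio     12
CS      11
Chem     9
Econ     3
Hist     7
Name: absences, dtype: int64

42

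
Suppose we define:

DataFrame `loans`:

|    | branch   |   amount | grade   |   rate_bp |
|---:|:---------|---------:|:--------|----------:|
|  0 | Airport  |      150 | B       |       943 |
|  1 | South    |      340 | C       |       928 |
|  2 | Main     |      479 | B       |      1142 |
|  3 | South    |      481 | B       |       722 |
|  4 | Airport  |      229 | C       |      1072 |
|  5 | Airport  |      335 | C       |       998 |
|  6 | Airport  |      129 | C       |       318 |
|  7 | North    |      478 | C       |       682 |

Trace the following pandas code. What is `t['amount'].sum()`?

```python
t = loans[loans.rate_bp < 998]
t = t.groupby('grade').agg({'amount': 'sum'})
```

filter rows where rate_bp < 998:
    branch  amount grade  rate_bp
0  Airport     150     B      943
1    South     340     C      928
3    South     481     B      722
6  Airport     129     C      318
7    North     478     C      682
group by grade, sum of amount:
       amount
grade        
B         631
C         947
Finally, sum of column 'amount' = 1578.

1578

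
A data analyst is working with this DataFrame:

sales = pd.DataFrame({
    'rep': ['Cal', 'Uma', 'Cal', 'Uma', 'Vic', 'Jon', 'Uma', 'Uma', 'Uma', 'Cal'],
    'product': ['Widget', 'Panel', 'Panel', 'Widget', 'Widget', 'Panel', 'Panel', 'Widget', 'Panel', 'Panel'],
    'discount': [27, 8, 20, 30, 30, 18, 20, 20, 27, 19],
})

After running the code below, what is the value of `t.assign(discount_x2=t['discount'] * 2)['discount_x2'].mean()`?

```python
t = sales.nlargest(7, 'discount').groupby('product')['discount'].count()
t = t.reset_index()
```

take 7 rows with largest discount:
   rep product  discount
3  Uma  Widget        30
4  Vic  Widget        30
0  Cal  Widget        27
8  Uma   Panel        27
2  Cal   Panel        20
6  Uma   Panel        20
7  Uma  Widget        20
group by product, count of discount:
product
Panel     3
Widget    4
Name: discount, dtype: int64
reset_index():
  product  discount
0   Panel         3
1  Widget         4
add column discount_x2 = t['discount'] * 2:
  product  discount  discount_x2
0   Panel         3            6
1  Widget         4            8
Reading off the mean of column 'discount_x2', we get 7.0.

7.0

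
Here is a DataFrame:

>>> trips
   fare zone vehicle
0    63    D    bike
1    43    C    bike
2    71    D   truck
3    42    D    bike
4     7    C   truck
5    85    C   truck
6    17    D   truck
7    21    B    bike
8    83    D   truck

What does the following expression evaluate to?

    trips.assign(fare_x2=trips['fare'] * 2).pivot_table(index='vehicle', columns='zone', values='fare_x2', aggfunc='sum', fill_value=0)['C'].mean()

add column fare_x2 = trips['fare'] * 2:
   fare zone vehicle  fare_x2
0    63    D    bike      126
1    43    C    bike       86
2    71    D   truck      142
3    42    D    bike       84
4     7    C   truck       14
5    85    C   truck      170
6    17    D   truck       34
7    21    B    bike       42
8    83    D   truck      166
pivot: rows=vehicle, cols=zone, sum(fare_x2):
zone      B    C    D
vehicle              
bike     42   86  210
truck     0  184  342
So mean() = 135.0.

135.0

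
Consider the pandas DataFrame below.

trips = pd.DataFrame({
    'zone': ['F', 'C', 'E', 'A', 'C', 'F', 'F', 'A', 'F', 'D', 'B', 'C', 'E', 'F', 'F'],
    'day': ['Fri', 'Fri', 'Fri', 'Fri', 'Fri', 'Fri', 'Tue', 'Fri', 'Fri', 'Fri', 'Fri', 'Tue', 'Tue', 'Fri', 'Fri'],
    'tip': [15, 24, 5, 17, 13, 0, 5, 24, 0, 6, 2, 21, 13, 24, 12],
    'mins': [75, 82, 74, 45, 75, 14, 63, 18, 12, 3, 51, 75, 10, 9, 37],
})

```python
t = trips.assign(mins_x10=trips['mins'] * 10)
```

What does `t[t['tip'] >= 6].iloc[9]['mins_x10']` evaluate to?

add column mins_x10 = trips['mins'] * 10:
   zone  day  tip  mins  mins_x10
0     F  Fri   15    75       750
1     C  Fri   24    82       820
2     E  Fri    5    74       740
3     A  Fri   17    45       450
4     C  Fri   13    75       750
5     F  Fri    0    14       140
6     F  Tue    5    63       630
7     A  Fri   24    18       180
8     F  Fri    0    12       120
9     D  Fri    6     3        30
10    B  Fri    2    51       510
11    C  Tue   21    75       750
12    E  Tue   13    10       100
13    F  Fri   24     9        90
14    F  Fri   12    37       370
filter rows where tip >= 6:
   zone  day  tip  mins  mins_x10
0     F  Fri   15    75       750
1     C  Fri   24    82       820
3     A  Fri   17    45       450
4     C  Fri   13    75       750
7     A  Fri   24    18       180
9     D  Fri    6     3        30
11    C  Tue   21    75       750
12    E  Tue   13    10       100
13    F  Fri   24     9        90
14    F  Fri   12    37       370

370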